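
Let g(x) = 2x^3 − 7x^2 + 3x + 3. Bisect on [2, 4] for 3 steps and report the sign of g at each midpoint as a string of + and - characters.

+--

x = 3 gives g = 3, positive; keep [2, 3]
x = 2.5 gives g = -2, negative; keep [2.5, 3]
x = 2.75 gives g = -0.09375, negative; keep [2.75, 3]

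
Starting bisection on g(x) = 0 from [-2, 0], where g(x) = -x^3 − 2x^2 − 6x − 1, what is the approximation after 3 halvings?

-0.25

x = -1 gives g = 4, positive; keep [-1, 0]
x = -0.5 gives g = 1.625, positive; keep [-0.5, 0]
x = -0.25 gives g = 0.390625, positive; keep [-0.25, 0]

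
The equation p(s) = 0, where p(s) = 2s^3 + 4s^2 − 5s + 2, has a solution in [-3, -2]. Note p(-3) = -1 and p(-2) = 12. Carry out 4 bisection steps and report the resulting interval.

m = -2.5, p(m) = 8.25 (+); new bracket [-3, -2.5]
m = -2.75, p(m) = 4.40625 (+); new bracket [-3, -2.75]
m = -2.875, p(m) = 1.910156 (+); new bracket [-3, -2.875]
m = -2.9375, p(m) = 0.5083 (+); new bracket [-3, -2.9375]

[-3, -2.9375]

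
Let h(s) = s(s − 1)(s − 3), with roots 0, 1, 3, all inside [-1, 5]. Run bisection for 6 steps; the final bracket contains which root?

h(2) = -2 < 0, so the root lies in [2, 5]
h(3.5) = 4.375 > 0, so the root lies in [2, 3.5]
h(2.75) = -1.203125 < 0, so the root lies in [2.75, 3.5]
h(3.125) = 0.8301 > 0, so the root lies in [2.75, 3.125]
h(2.9375) = -0.3557 < 0, so the root lies in [2.9375, 3.125]
h(3.03125) = 0.1924 > 0, so the root lies in [2.9375, 3.03125]

3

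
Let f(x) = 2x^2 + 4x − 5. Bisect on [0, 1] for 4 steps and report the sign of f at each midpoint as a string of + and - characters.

x = 0.5 gives f = -2.5, negative; keep [0.5, 1]
x = 0.75 gives f = -0.875, negative; keep [0.75, 1]
x = 0.875 gives f = 0.03125, positive; keep [0.75, 0.875]
x = 0.8125 gives f = -0.4297, negative; keep [0.8125, 0.875]

--+-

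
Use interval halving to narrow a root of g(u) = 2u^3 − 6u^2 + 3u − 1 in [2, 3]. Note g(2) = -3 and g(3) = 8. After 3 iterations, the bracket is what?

g(2.5) = 0.25 > 0, so the root lies in [2, 2.5]
g(2.25) = -1.84375 < 0, so the root lies in [2.25, 2.5]
g(2.375) = -0.925781 < 0, so the root lies in [2.375, 2.5]

[2.375, 2.5]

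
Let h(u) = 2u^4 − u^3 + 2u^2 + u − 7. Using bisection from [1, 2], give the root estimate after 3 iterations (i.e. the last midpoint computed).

m = 1.5, h(m) = 5.75 (+); new bracket [1, 1.5]
m = 1.25, h(m) = 0.304688 (+); new bracket [1, 1.25]
m = 1.125, h(m) = -1.563965 (−); new bracket [1.125, 1.25]

1.125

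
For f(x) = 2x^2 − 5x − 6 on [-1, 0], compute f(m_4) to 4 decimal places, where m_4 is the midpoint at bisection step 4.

m = -0.5, f(m) = -3 (−); new bracket [-1, -0.5]
m = -0.75, f(m) = -1.125 (−); new bracket [-1, -0.75]
m = -0.875, f(m) = -0.09375 (−); new bracket [-1, -0.875]
m = -0.9375, f(m) = 0.4453 (+); new bracket [-0.9375, -0.875]

0.4453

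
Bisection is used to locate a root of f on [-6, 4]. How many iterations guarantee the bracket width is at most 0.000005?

21

Width after n steps is 10/2^n. Need 2^n ≥ 10/0.000005 = 2000000.
2^20 = 1048576 < 2000000 ≤ 2^21 = 2097152, so n = 21.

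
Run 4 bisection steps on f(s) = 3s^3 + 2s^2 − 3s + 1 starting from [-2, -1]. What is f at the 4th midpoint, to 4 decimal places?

f(-1.5) = -0.125 < 0, so the root lies in [-1.5, -1]
f(-1.25) = 2.015625 > 0, so the root lies in [-1.5, -1.25]
f(-1.375) = 1.107422 > 0, so the root lies in [-1.5, -1.375]
f(-1.4375) = 0.5339 > 0, so the root lies in [-1.5, -1.4375]

0.5339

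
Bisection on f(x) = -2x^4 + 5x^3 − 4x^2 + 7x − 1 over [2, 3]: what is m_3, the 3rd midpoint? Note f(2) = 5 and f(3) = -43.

2.375

m = 2.5, f(m) = -8.5 (−); new bracket [2, 2.5]
m = 2.25, f(m) = 0.195312 (+); new bracket [2.25, 2.5]
m = 2.375, f(m) = -3.588379 (−); new bracket [2.25, 2.375]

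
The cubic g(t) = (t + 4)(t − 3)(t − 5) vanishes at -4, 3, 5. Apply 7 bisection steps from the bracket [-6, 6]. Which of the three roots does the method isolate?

-4

midpoint 0: g = 60 > 0 → [-6, 0]
midpoint -3: g = 48 > 0 → [-6, -3]
midpoint -4.5: g = -35.625 < 0 → [-4.5, -3]
midpoint -3.75: g = 14.7656 > 0 → [-4.5, -3.75]
midpoint -4.125: g = -8.127 < 0 → [-4.125, -3.75]
midpoint -3.9375: g = 3.8752 > 0 → [-4.125, -3.9375]
midpoint -4.03125: g = -1.9844 < 0 → [-4.03125, -3.9375]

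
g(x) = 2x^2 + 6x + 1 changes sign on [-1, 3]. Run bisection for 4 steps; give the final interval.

[-0.25, 0]

m = 1, g(m) = 9 (+); new bracket [-1, 1]
m = 0, g(m) = 1 (+); new bracket [-1, 0]
m = -0.5, g(m) = -1.5 (−); new bracket [-0.5, 0]
m = -0.25, g(m) = -0.375 (−); new bracket [-0.25, 0]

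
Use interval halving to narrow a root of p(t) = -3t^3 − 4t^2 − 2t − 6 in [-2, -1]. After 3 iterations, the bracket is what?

[-1.75, -1.625]

p(-1.5) = -1.875 < 0, so the root lies in [-2, -1.5]
p(-1.75) = 1.328125 > 0, so the root lies in [-1.75, -1.5]
p(-1.625) = -0.439453 < 0, so the root lies in [-1.75, -1.625]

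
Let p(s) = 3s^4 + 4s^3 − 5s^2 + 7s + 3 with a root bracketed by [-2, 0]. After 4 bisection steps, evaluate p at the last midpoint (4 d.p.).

s = -1 gives p = -10, negative; keep [-1, 0]
s = -0.5 gives p = -2.0625, negative; keep [-0.5, 0]
s = -0.25 gives p = 0.886719, positive; keep [-0.5, -0.25]
s = -0.375 gives p = -0.4797, negative; keep [-0.375, -0.25]

-0.4797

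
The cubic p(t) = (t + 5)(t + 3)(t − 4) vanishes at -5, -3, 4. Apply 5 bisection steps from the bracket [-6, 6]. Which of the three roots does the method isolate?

m = 0, p(m) = -60 (−); new bracket [0, 6]
m = 3, p(m) = -48 (−); new bracket [3, 6]
m = 4.5, p(m) = 35.625 (+); new bracket [3, 4.5]
m = 3.75, p(m) = -14.7656 (−); new bracket [3.75, 4.5]
m = 4.125, p(m) = 8.127 (+); new bracket [3.75, 4.125]

4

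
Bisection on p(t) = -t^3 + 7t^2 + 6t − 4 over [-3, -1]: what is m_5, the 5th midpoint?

t = -2 gives p = 20, positive; keep [-2, -1]
t = -1.5 gives p = 6.125, positive; keep [-1.5, -1]
t = -1.25 gives p = 1.390625, positive; keep [-1.25, -1]
t = -1.125 gives p = -0.4668, negative; keep [-1.25, -1.125]
t = -1.1875 gives p = 0.4207, positive; keep [-1.1875, -1.125]

-1.1875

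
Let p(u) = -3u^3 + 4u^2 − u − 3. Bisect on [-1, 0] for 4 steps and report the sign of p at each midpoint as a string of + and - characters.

-+-+

p(-0.5) = -1.125 < 0, so the root lies in [-1, -0.5]
p(-0.75) = 1.265625 > 0, so the root lies in [-0.75, -0.5]
p(-0.625) = -0.080078 < 0, so the root lies in [-0.75, -0.625]
p(-0.6875) = 0.553 > 0, so the root lies in [-0.6875, -0.625]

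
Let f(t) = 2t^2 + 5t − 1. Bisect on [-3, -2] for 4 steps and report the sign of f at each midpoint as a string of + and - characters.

midpoint -2.5: f = -1 < 0 → [-3, -2.5]
midpoint -2.75: f = 0.375 > 0 → [-2.75, -2.5]
midpoint -2.625: f = -0.34375 < 0 → [-2.75, -2.625]
midpoint -2.6875: f = 0.0078 > 0 → [-2.6875, -2.625]

-+-+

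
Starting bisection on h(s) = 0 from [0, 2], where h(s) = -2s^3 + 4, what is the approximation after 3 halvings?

m = 1, h(m) = 2 (+); new bracket [1, 2]
m = 1.5, h(m) = -2.75 (−); new bracket [1, 1.5]
m = 1.25, h(m) = 0.09375 (+); new bracket [1.25, 1.5]

1.25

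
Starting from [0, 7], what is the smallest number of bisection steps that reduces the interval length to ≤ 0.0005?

14

Width after n steps is 7/2^n. Need 2^n ≥ 7/0.0005 = 14000.
2^13 = 8192 < 14000 ≤ 2^14 = 16384, so n = 14.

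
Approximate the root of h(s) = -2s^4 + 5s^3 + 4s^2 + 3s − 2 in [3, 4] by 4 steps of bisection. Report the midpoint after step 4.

3.1875

midpoint 3.5: h = -28.25 < 0 → [3, 3.5]
midpoint 3.25: h = -1.492188 < 0 → [3, 3.25]
midpoint 3.125: h = 8.290527 > 0 → [3.125, 3.25]
midpoint 3.1875: h = 3.6731 > 0 → [3.1875, 3.25]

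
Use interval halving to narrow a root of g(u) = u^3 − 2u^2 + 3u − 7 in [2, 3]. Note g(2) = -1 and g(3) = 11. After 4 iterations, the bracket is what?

midpoint 2.5: g = 3.625 > 0 → [2, 2.5]
midpoint 2.25: g = 1.015625 > 0 → [2, 2.25]
midpoint 2.125: g = -0.060547 < 0 → [2.125, 2.25]
midpoint 2.1875: g = 0.4597 > 0 → [2.125, 2.1875]

[2.125, 2.1875]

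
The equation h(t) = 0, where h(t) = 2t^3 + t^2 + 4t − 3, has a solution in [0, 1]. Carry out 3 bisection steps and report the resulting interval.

[0.5, 0.625]

h(0.5) = -0.5 < 0, so the root lies in [0.5, 1]
h(0.75) = 1.40625 > 0, so the root lies in [0.5, 0.75]
h(0.625) = 0.378906 > 0, so the root lies in [0.5, 0.625]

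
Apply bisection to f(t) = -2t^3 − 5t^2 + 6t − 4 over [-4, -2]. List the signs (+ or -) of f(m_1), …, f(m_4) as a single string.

m = -3, f(m) = -13 (−); new bracket [-4, -3]
m = -3.5, f(m) = -0.5 (−); new bracket [-4, -3.5]
m = -3.75, f(m) = 8.65625 (+); new bracket [-3.75, -3.5]
m = -3.625, f(m) = 3.8164 (+); new bracket [-3.625, -3.5]

--++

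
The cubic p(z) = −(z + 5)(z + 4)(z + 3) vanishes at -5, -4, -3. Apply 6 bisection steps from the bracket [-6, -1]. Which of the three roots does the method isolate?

z = -3.5 gives p = 0.375, positive; keep [-3.5, -1]
z = -2.25 gives p = -3.609375, negative; keep [-3.5, -2.25]
z = -2.875 gives p = -0.298828, negative; keep [-3.5, -2.875]
z = -3.1875 gives p = 0.2761, positive; keep [-3.1875, -2.875]
z = -3.03125 gives p = 0.0596, positive; keep [-3.03125, -2.875]
z = -2.953125 gives p = -0.1004, negative; keep [-3.03125, -2.953125]

-3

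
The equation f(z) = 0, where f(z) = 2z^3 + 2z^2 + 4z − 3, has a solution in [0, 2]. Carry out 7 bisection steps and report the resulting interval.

[0.53125, 0.546875]

f(1) = 5 > 0, so the root lies in [0, 1]
f(0.5) = -0.25 < 0, so the root lies in [0.5, 1]
f(0.75) = 1.96875 > 0, so the root lies in [0.5, 0.75]
f(0.625) = 0.7695 > 0, so the root lies in [0.5, 0.625]
f(0.5625) = 0.2388 > 0, so the root lies in [0.5, 0.5625]
f(0.53125) = -0.0107 < 0, so the root lies in [0.53125, 0.5625]
f(0.546875) = 0.1128 > 0, so the root lies in [0.53125, 0.546875]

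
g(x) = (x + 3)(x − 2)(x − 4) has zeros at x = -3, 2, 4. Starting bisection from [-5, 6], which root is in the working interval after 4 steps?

m = 0.5, g(m) = 18.375 (+); new bracket [-5, 0.5]
m = -2.25, g(m) = 19.921875 (+); new bracket [-5, -2.25]
m = -3.625, g(m) = -26.806641 (−); new bracket [-3.625, -2.25]
m = -2.9375, g(m) = 2.1409 (+); new bracket [-3.625, -2.9375]

-3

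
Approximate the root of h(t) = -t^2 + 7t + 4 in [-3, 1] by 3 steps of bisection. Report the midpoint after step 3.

-0.5

h(-1) = -4 < 0, so the root lies in [-1, 1]
h(0) = 4 > 0, so the root lies in [-1, 0]
h(-0.5) = 0.25 > 0, so the root lies in [-1, -0.5]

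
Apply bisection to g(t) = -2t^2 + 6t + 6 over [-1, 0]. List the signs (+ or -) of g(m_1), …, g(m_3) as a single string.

++-

g(-0.5) = 2.5 > 0, so the root lies in [-1, -0.5]
g(-0.75) = 0.375 > 0, so the root lies in [-1, -0.75]
g(-0.875) = -0.78125 < 0, so the root lies in [-0.875, -0.75]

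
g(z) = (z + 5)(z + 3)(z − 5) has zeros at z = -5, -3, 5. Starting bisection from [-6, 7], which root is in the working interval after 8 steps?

5

midpoint 0.5: g = -86.625 < 0 → [0.5, 7]
midpoint 3.75: g = -73.828125 < 0 → [3.75, 7]
midpoint 5.375: g = 32.583984 > 0 → [3.75, 5.375]
midpoint 4.5625: g = -31.6384 < 0 → [4.5625, 5.375]
midpoint 4.96875: g = -2.4825 < 0 → [4.96875, 5.375]
midpoint 5.171875: g = 14.2868 > 0 → [4.96875, 5.171875]
midpoint 5.0703125: g = 5.7143 > 0 → [4.96875, 5.0703125]
midpoint 5.01953125: g = 1.5694 > 0 → [4.96875, 5.01953125]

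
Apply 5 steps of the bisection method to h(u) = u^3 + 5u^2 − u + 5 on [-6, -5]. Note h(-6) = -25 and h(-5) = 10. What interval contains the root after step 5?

[-5.375, -5.34375]

midpoint -5.5: h = -4.625 < 0 → [-5.5, -5]
midpoint -5.25: h = 3.359375 > 0 → [-5.5, -5.25]
midpoint -5.375: h = -0.458984 < 0 → [-5.375, -5.25]
midpoint -5.3125: h = 1.4929 > 0 → [-5.375, -5.3125]
midpoint -5.34375: h = 0.5277 > 0 → [-5.375, -5.34375]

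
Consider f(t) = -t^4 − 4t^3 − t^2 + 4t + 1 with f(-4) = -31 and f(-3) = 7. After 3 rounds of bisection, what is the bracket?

midpoint -3.5: f = -3.8125 < 0 → [-3.5, -3]
midpoint -3.25: f = 3.183594 > 0 → [-3.5, -3.25]
midpoint -3.375: f = 0.136475 > 0 → [-3.5, -3.375]

[-3.5, -3.375]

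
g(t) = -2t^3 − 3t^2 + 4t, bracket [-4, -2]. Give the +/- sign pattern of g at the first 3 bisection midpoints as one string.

midpoint -3: g = 15 > 0 → [-3, -2]
midpoint -2.5: g = 2.5 > 0 → [-2.5, -2]
midpoint -2.25: g = -1.40625 < 0 → [-2.5, -2.25]

++-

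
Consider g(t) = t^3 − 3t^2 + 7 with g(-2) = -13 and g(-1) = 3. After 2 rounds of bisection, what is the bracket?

[-1.5, -1.25]

t = -1.5 gives g = -3.125, negative; keep [-1.5, -1]
t = -1.25 gives g = 0.359375, positive; keep [-1.5, -1.25]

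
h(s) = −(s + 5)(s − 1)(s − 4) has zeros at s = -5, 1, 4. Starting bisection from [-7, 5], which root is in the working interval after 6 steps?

-5

m = -1, h(m) = -40 (−); new bracket [-7, -1]
m = -4, h(m) = -40 (−); new bracket [-7, -4]
m = -5.5, h(m) = 30.875 (+); new bracket [-5.5, -4]
m = -4.75, h(m) = -12.5781 (−); new bracket [-5.5, -4.75]
m = -5.125, h(m) = 6.9863 (+); new bracket [-5.125, -4.75]
m = -4.9375, h(m) = -3.3167 (−); new bracket [-5.125, -4.9375]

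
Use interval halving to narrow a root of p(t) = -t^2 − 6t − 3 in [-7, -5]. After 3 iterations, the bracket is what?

p(-6) = -3 < 0, so the root lies in [-6, -5]
p(-5.5) = -0.25 < 0, so the root lies in [-5.5, -5]
p(-5.25) = 0.9375 > 0, so the root lies in [-5.5, -5.25]

[-5.5, -5.25]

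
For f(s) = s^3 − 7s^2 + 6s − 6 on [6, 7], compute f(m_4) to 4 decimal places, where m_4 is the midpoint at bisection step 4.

0.0183

f(6.5) = 11.875 > 0, so the root lies in [6, 6.5]
f(6.25) = 2.203125 > 0, so the root lies in [6, 6.25]
f(6.125) = -2.076172 < 0, so the root lies in [6.125, 6.25]
f(6.1875) = 0.0183 > 0, so the root lies in [6.125, 6.1875]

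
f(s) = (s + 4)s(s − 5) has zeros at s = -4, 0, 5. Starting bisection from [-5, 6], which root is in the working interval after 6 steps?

5

s = 0.5 gives f = -10.125, negative; keep [0.5, 6]
s = 3.25 gives f = -41.234375, negative; keep [3.25, 6]
s = 4.625 gives f = -14.958984, negative; keep [4.625, 6]
s = 5.3125 gives f = 15.4602, positive; keep [4.625, 5.3125]
s = 4.96875 gives f = -1.3926, negative; keep [4.96875, 5.3125]
s = 5.140625 gives f = 6.6078, positive; keep [4.96875, 5.140625]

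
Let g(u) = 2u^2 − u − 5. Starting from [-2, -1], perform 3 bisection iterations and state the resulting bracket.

m = -1.5, g(m) = 1 (+); new bracket [-1.5, -1]
m = -1.25, g(m) = -0.625 (−); new bracket [-1.5, -1.25]
m = -1.375, g(m) = 0.15625 (+); new bracket [-1.375, -1.25]

[-1.375, -1.25]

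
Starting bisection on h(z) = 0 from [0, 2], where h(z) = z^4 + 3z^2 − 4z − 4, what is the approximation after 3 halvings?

1.25

h(1) = -4 < 0, so the root lies in [1, 2]
h(1.5) = 1.8125 > 0, so the root lies in [1, 1.5]
h(1.25) = -1.871094 < 0, so the root lies in [1.25, 1.5]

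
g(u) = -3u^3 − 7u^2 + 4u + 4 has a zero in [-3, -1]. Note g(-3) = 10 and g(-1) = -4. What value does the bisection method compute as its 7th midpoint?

midpoint -2: g = -8 < 0 → [-3, -2]
midpoint -2.5: g = -2.875 < 0 → [-3, -2.5]
midpoint -2.75: g = 2.453125 > 0 → [-2.75, -2.5]
midpoint -2.625: g = -0.4707 < 0 → [-2.75, -2.625]
midpoint -2.6875: g = 0.9241 > 0 → [-2.6875, -2.625]
midpoint -2.65625: g = 0.2102 > 0 → [-2.65625, -2.625]
midpoint -2.640625: g = -0.1344 < 0 → [-2.65625, -2.640625]

-2.640625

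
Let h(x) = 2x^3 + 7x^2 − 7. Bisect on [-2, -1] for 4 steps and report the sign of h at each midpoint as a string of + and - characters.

midpoint -1.5: h = 2 > 0 → [-1.5, -1]
midpoint -1.25: h = 0.03125 > 0 → [-1.25, -1]
midpoint -1.125: h = -0.988281 < 0 → [-1.25, -1.125]
midpoint -1.1875: h = -0.478 < 0 → [-1.25, -1.1875]

++--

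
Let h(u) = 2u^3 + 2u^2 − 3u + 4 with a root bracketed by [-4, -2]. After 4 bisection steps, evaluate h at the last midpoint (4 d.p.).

m = -3, h(m) = -23 (−); new bracket [-3, -2]
m = -2.5, h(m) = -7.25 (−); new bracket [-2.5, -2]
m = -2.25, h(m) = -1.90625 (−); new bracket [-2.25, -2]
m = -2.125, h(m) = 0.2148 (+); new bracket [-2.25, -2.125]

0.2148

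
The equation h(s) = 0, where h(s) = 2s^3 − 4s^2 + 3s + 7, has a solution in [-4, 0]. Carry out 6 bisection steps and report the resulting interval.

h(-2) = -31 < 0, so the root lies in [-2, 0]
h(-1) = -2 < 0, so the root lies in [-1, 0]
h(-0.5) = 4.25 > 0, so the root lies in [-1, -0.5]
h(-0.75) = 1.6562 > 0, so the root lies in [-1, -0.75]
h(-0.875) = -0.0273 < 0, so the root lies in [-0.875, -0.75]
h(-0.8125) = 0.8491 > 0, so the root lies in [-0.875, -0.8125]

[-0.875, -0.8125]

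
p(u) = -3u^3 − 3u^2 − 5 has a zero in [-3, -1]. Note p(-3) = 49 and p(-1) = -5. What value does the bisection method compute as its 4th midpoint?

-1.625

m = -2, p(m) = 7 (+); new bracket [-2, -1]
m = -1.5, p(m) = -1.625 (−); new bracket [-2, -1.5]
m = -1.75, p(m) = 1.890625 (+); new bracket [-1.75, -1.5]
m = -1.625, p(m) = -0.0488 (−); new bracket [-1.75, -1.625]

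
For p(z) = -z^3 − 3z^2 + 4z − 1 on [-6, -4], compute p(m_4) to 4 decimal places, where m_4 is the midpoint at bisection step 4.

1.6426

midpoint -5: p = 29 > 0 → [-5, -4]
midpoint -4.5: p = 11.375 > 0 → [-4.5, -4]
midpoint -4.25: p = 4.578125 > 0 → [-4.25, -4]
midpoint -4.125: p = 1.6426 > 0 → [-4.125, -4]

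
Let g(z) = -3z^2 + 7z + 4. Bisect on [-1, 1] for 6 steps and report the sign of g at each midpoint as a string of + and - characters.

z = 0 gives g = 4, positive; keep [-1, 0]
z = -0.5 gives g = -0.25, negative; keep [-0.5, 0]
z = -0.25 gives g = 2.0625, positive; keep [-0.5, -0.25]
z = -0.375 gives g = 0.9531, positive; keep [-0.5, -0.375]
z = -0.4375 gives g = 0.3633, positive; keep [-0.5, -0.4375]
z = -0.46875 gives g = 0.0596, positive; keep [-0.5, -0.46875]

+-++++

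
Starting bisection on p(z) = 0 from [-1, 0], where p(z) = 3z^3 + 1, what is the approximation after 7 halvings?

midpoint -0.5: p = 0.625 > 0 → [-1, -0.5]
midpoint -0.75: p = -0.265625 < 0 → [-0.75, -0.5]
midpoint -0.625: p = 0.267578 > 0 → [-0.75, -0.625]
midpoint -0.6875: p = 0.0251 > 0 → [-0.75, -0.6875]
midpoint -0.71875: p = -0.1139 < 0 → [-0.71875, -0.6875]
midpoint -0.703125: p = -0.0428 < 0 → [-0.703125, -0.6875]
midpoint -0.6953125: p = -0.0085 < 0 → [-0.6953125, -0.6875]

-0.6953125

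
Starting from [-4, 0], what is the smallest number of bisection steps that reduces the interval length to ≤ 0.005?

10

Width after n steps is 4/2^n. Need 2^n ≥ 4/0.005 = 800.
2^9 = 512 < 800 ≤ 2^10 = 1024, so n = 10.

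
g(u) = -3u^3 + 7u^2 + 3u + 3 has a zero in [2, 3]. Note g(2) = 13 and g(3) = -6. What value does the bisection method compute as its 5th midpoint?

2.84375

u = 2.5 gives g = 7.375, positive; keep [2.5, 3]
u = 2.75 gives g = 1.796875, positive; keep [2.75, 3]
u = 2.875 gives g = -1.806641, negative; keep [2.75, 2.875]
u = 2.8125 gives g = 0.0667, positive; keep [2.8125, 2.875]
u = 2.84375 gives g = -0.8518, negative; keep [2.8125, 2.84375]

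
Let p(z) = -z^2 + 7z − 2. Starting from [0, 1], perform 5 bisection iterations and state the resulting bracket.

[0.28125, 0.3125]

z = 0.5 gives p = 1.25, positive; keep [0, 0.5]
z = 0.25 gives p = -0.3125, negative; keep [0.25, 0.5]
z = 0.375 gives p = 0.484375, positive; keep [0.25, 0.375]
z = 0.3125 gives p = 0.0898, positive; keep [0.25, 0.3125]
z = 0.28125 gives p = -0.1104, negative; keep [0.28125, 0.3125]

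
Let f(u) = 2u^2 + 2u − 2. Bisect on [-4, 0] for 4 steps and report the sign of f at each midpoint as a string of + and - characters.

u = -2 gives f = 2, positive; keep [-2, 0]
u = -1 gives f = -2, negative; keep [-2, -1]
u = -1.5 gives f = -0.5, negative; keep [-2, -1.5]
u = -1.75 gives f = 0.625, positive; keep [-1.75, -1.5]

+--+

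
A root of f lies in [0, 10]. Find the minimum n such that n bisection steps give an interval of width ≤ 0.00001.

Width after n steps is 10/2^n. Need 2^n ≥ 10/0.00001 = 1000000.
2^19 = 524288 < 1000000 ≤ 2^20 = 1048576, so n = 20.

20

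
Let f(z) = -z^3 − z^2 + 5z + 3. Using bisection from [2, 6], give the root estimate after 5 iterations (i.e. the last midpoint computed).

2.125

z = 4 gives f = -57, negative; keep [2, 4]
z = 3 gives f = -18, negative; keep [2, 3]
z = 2.5 gives f = -6.375, negative; keep [2, 2.5]
z = 2.25 gives f = -2.2031, negative; keep [2, 2.25]
z = 2.125 gives f = -0.4863, negative; keep [2, 2.125]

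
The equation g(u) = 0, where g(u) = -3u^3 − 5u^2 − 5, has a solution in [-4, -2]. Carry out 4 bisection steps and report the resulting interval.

[-2.125, -2]

u = -3 gives g = 31, positive; keep [-3, -2]
u = -2.5 gives g = 10.625, positive; keep [-2.5, -2]
u = -2.25 gives g = 3.859375, positive; keep [-2.25, -2]
u = -2.125 gives g = 1.209, positive; keep [-2.125, -2]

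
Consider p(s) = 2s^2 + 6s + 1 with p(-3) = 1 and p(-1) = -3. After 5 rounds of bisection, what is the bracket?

m = -2, p(m) = -3 (−); new bracket [-3, -2]
m = -2.5, p(m) = -1.5 (−); new bracket [-3, -2.5]
m = -2.75, p(m) = -0.375 (−); new bracket [-3, -2.75]
m = -2.875, p(m) = 0.2812 (+); new bracket [-2.875, -2.75]
m = -2.8125, p(m) = -0.0547 (−); new bracket [-2.875, -2.8125]

[-2.875, -2.8125]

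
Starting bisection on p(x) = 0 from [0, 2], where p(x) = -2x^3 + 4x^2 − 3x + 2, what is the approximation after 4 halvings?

1.375

midpoint 1: p = 1 > 0 → [1, 2]
midpoint 1.5: p = -0.25 < 0 → [1, 1.5]
midpoint 1.25: p = 0.59375 > 0 → [1.25, 1.5]
midpoint 1.375: p = 0.2383 > 0 → [1.375, 1.5]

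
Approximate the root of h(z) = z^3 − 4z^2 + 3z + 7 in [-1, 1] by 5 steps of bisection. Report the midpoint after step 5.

-0.9375

z = 0 gives h = 7, positive; keep [-1, 0]
z = -0.5 gives h = 4.375, positive; keep [-1, -0.5]
z = -0.75 gives h = 2.078125, positive; keep [-1, -0.75]
z = -0.875 gives h = 0.6426, positive; keep [-1, -0.875]
z = -0.9375 gives h = -0.1521, negative; keep [-0.9375, -0.875]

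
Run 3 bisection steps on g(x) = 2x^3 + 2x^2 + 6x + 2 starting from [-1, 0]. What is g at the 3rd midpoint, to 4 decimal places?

g(-0.5) = -0.75 < 0, so the root lies in [-0.5, 0]
g(-0.25) = 0.59375 > 0, so the root lies in [-0.5, -0.25]
g(-0.375) = -0.074219 < 0, so the root lies in [-0.375, -0.25]

-0.0742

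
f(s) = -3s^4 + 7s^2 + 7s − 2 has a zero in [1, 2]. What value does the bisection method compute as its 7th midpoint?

f(1.5) = 9.0625 > 0, so the root lies in [1.5, 2]
f(1.75) = 3.550781 > 0, so the root lies in [1.75, 2]
f(1.875) = -1.344482 < 0, so the root lies in [1.75, 1.875]
f(1.8125) = 1.3068 > 0, so the root lies in [1.8125, 1.875]
f(1.84375) = 0.0341 > 0, so the root lies in [1.84375, 1.875]
f(1.859375) = -0.6417 < 0, so the root lies in [1.84375, 1.859375]
f(1.8515625) = -0.3005 < 0, so the root lies in [1.84375, 1.8515625]

1.8515625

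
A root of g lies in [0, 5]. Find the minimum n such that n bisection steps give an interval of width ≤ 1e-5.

19

Width after n steps is 5/2^n. Need 2^n ≥ 5/1e-5 = 500000.
2^18 = 262144 < 500000 ≤ 2^19 = 524288, so n = 19.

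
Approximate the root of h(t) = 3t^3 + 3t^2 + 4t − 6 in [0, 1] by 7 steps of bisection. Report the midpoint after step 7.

0.7578125

t = 0.5 gives h = -2.875, negative; keep [0.5, 1]
t = 0.75 gives h = -0.046875, negative; keep [0.75, 1]
t = 0.875 gives h = 1.806641, positive; keep [0.75, 0.875]
t = 0.8125 gives h = 0.8396, positive; keep [0.75, 0.8125]
t = 0.78125 gives h = 0.3866, positive; keep [0.75, 0.78125]
t = 0.765625 gives h = 0.1674, positive; keep [0.75, 0.765625]
t = 0.7578125 gives h = 0.0597, positive; keep [0.75, 0.7578125]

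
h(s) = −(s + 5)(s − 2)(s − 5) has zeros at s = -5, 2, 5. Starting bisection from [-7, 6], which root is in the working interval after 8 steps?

-5

m = -0.5, h(m) = -61.875 (−); new bracket [-7, -0.5]
m = -3.75, h(m) = -62.890625 (−); new bracket [-7, -3.75]
m = -5.375, h(m) = 28.693359 (+); new bracket [-5.375, -3.75]
m = -4.5625, h(m) = -27.4548 (−); new bracket [-5.375, -4.5625]
m = -4.96875, h(m) = -2.1709 (−); new bracket [-5.375, -4.96875]
m = -5.171875, h(m) = 12.5385 (+); new bracket [-5.171875, -4.96875]
m = -5.0703125, h(m) = 5.0063 (+); new bracket [-5.0703125, -4.96875]
m = -5.01953125, h(m) = 1.3737 (+); new bracket [-5.01953125, -4.96875]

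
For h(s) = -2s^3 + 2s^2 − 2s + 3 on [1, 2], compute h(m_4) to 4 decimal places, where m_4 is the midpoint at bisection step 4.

0.0962

midpoint 1.5: h = -2.25 < 0 → [1, 1.5]
midpoint 1.25: h = -0.28125 < 0 → [1, 1.25]
midpoint 1.125: h = 0.433594 > 0 → [1.125, 1.25]
midpoint 1.1875: h = 0.0962 > 0 → [1.1875, 1.25]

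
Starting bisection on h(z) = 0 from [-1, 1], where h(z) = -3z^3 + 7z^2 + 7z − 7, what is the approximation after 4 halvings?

0.625

z = 0 gives h = -7, negative; keep [0, 1]
z = 0.5 gives h = -2.125, negative; keep [0.5, 1]
z = 0.75 gives h = 0.921875, positive; keep [0.5, 0.75]
z = 0.625 gives h = -0.623, negative; keep [0.625, 0.75]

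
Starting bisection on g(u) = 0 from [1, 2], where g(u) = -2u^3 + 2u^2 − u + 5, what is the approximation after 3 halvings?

u = 1.5 gives g = 1.25, positive; keep [1.5, 2]
u = 1.75 gives g = -1.34375, negative; keep [1.5, 1.75]
u = 1.625 gives g = 0.074219, positive; keep [1.625, 1.75]

1.625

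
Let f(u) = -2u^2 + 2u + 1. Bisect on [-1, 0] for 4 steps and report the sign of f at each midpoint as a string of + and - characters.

midpoint -0.5: f = -0.5 < 0 → [-0.5, 0]
midpoint -0.25: f = 0.375 > 0 → [-0.5, -0.25]
midpoint -0.375: f = -0.03125 < 0 → [-0.375, -0.25]
midpoint -0.3125: f = 0.1797 > 0 → [-0.375, -0.3125]

-+-+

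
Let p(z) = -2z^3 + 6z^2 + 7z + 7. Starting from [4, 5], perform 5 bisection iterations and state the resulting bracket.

z = 4.5 gives p = -22.25, negative; keep [4, 4.5]
z = 4.25 gives p = -8.40625, negative; keep [4, 4.25]
z = 4.125 gives p = -2.410156, negative; keep [4, 4.125]
z = 4.0625 gives p = 0.3667, positive; keep [4.0625, 4.125]
z = 4.09375 gives p = -1.0036, negative; keep [4.0625, 4.09375]

[4.0625, 4.09375]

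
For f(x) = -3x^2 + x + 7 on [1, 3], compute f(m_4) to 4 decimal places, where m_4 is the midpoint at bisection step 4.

f(2) = -3 < 0, so the root lies in [1, 2]
f(1.5) = 1.75 > 0, so the root lies in [1.5, 2]
f(1.75) = -0.4375 < 0, so the root lies in [1.5, 1.75]
f(1.625) = 0.7031 > 0, so the root lies in [1.625, 1.75]

0.7031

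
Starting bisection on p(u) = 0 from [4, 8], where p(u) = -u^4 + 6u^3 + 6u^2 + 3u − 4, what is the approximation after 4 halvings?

6.75

u = 6 gives p = 230, positive; keep [6, 8]
u = 7 gives p = -32, negative; keep [6, 7]
u = 6.5 gives p = 131.6875, positive; keep [6.5, 7]
u = 6.75 gives p = 58.9648, positive; keep [6.75, 7]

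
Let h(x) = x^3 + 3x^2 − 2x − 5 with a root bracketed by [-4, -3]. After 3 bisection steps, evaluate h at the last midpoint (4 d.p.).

x = -3.5 gives h = -4.125, negative; keep [-3.5, -3]
x = -3.25 gives h = -1.140625, negative; keep [-3.25, -3]
x = -3.125 gives h = 0.029297, positive; keep [-3.25, -3.125]

0.0293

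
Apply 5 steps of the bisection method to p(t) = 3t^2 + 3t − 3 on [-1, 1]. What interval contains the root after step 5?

t = 0 gives p = -3, negative; keep [0, 1]
t = 0.5 gives p = -0.75, negative; keep [0.5, 1]
t = 0.75 gives p = 0.9375, positive; keep [0.5, 0.75]
t = 0.625 gives p = 0.0469, positive; keep [0.5, 0.625]
t = 0.5625 gives p = -0.3633, negative; keep [0.5625, 0.625]

[0.5625, 0.625]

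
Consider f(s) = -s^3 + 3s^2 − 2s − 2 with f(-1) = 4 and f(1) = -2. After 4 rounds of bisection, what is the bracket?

midpoint 0: f = -2 < 0 → [-1, 0]
midpoint -0.5: f = -0.125 < 0 → [-1, -0.5]
midpoint -0.75: f = 1.609375 > 0 → [-0.75, -0.5]
midpoint -0.625: f = 0.666 > 0 → [-0.625, -0.5]

[-0.625, -0.5]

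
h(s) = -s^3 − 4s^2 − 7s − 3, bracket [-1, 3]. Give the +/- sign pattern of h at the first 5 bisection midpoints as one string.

---++

midpoint 1: h = -15 < 0 → [-1, 1]
midpoint 0: h = -3 < 0 → [-1, 0]
midpoint -0.5: h = -0.375 < 0 → [-1, -0.5]
midpoint -0.75: h = 0.4219 > 0 → [-0.75, -0.5]
midpoint -0.625: h = 0.0566 > 0 → [-0.625, -0.5]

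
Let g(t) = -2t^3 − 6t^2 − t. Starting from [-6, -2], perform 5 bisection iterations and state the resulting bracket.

midpoint -4: g = 36 > 0 → [-4, -2]
midpoint -3: g = 3 > 0 → [-3, -2]
midpoint -2.5: g = -3.75 < 0 → [-3, -2.5]
midpoint -2.75: g = -1.0312 < 0 → [-3, -2.75]
midpoint -2.875: g = 0.8086 > 0 → [-2.875, -2.75]

[-2.875, -2.75]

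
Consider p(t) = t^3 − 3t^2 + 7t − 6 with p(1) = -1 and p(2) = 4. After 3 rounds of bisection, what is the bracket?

m = 1.5, p(m) = 1.125 (+); new bracket [1, 1.5]
m = 1.25, p(m) = 0.015625 (+); new bracket [1, 1.25]
m = 1.125, p(m) = -0.498047 (−); new bracket [1.125, 1.25]

[1.125, 1.25]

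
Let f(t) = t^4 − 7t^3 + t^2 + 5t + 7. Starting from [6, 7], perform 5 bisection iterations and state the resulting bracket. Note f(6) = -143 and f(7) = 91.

t = 6.5 gives f = -55.5625, negative; keep [6.5, 7]
t = 6.75 gives f = 9.425781, positive; keep [6.5, 6.75]
t = 6.625 gives f = -25.025146, negative; keep [6.625, 6.75]
t = 6.6875 gives f = -8.3032, negative; keep [6.6875, 6.75]
t = 6.71875 gives f = 0.4336, positive; keep [6.6875, 6.71875]

[6.6875, 6.71875]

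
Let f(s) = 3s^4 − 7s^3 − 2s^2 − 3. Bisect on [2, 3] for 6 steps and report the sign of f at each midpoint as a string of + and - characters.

f(2.5) = -7.6875 < 0, so the root lies in [2.5, 3]
f(2.75) = 7.871094 > 0, so the root lies in [2.5, 2.75]
f(2.625) = -0.954346 < 0, so the root lies in [2.625, 2.75]
f(2.6875) = 3.1788 > 0, so the root lies in [2.625, 2.6875]
f(2.65625) = 1.0446 > 0, so the root lies in [2.625, 2.65625]
f(2.640625) = 0.0285 > 0, so the root lies in [2.625, 2.640625]

-+-+++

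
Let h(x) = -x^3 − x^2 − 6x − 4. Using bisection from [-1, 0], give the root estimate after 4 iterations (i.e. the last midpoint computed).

-0.6875

midpoint -0.5: h = -1.125 < 0 → [-1, -0.5]
midpoint -0.75: h = 0.359375 > 0 → [-0.75, -0.5]
midpoint -0.625: h = -0.396484 < 0 → [-0.75, -0.625]
midpoint -0.6875: h = -0.0227 < 0 → [-0.75, -0.6875]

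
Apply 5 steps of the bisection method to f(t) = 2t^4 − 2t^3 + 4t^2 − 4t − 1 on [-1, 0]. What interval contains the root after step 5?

t = -0.5 gives f = 2.375, positive; keep [-0.5, 0]
t = -0.25 gives f = 0.289062, positive; keep [-0.25, 0]
t = -0.125 gives f = -0.433105, negative; keep [-0.25, -0.125]
t = -0.1875 gives f = -0.0937, negative; keep [-0.25, -0.1875]
t = -0.21875 gives f = 0.0919, positive; keep [-0.21875, -0.1875]

[-0.21875, -0.1875]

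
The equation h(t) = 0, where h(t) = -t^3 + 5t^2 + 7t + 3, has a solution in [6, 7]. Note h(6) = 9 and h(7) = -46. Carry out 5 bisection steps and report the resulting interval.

[6.1875, 6.21875]

midpoint 6.5: h = -14.875 < 0 → [6, 6.5]
midpoint 6.25: h = -2.078125 < 0 → [6, 6.25]
midpoint 6.125: h = 3.669922 > 0 → [6.125, 6.25]
midpoint 6.1875: h = 0.8489 > 0 → [6.1875, 6.25]
midpoint 6.21875: h = -0.6013 < 0 → [6.1875, 6.21875]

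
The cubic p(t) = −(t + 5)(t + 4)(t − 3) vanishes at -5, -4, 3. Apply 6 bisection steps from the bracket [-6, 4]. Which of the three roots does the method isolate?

3

p(-1) = 48 > 0, so the root lies in [-1, 4]
p(1.5) = 53.625 > 0, so the root lies in [1.5, 4]
p(2.75) = 13.078125 > 0, so the root lies in [2.75, 4]
p(3.375) = -23.1621 < 0, so the root lies in [2.75, 3.375]
p(3.0625) = -3.5588 < 0, so the root lies in [2.75, 3.0625]
p(2.90625) = 5.119 > 0, so the root lies in [2.90625, 3.0625]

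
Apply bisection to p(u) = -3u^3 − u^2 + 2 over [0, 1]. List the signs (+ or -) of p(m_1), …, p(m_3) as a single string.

midpoint 0.5: p = 1.375 > 0 → [0.5, 1]
midpoint 0.75: p = 0.171875 > 0 → [0.75, 1]
midpoint 0.875: p = -0.775391 < 0 → [0.75, 0.875]

++-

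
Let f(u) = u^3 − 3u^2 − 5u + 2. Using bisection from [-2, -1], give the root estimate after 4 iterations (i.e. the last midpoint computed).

m = -1.5, f(m) = -0.625 (−); new bracket [-1.5, -1]
m = -1.25, f(m) = 1.609375 (+); new bracket [-1.5, -1.25]
m = -1.375, f(m) = 0.603516 (+); new bracket [-1.5, -1.375]
m = -1.4375, f(m) = 0.0178 (+); new bracket [-1.5, -1.4375]

-1.4375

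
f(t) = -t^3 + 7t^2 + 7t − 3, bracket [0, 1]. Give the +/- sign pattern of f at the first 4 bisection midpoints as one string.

+-+-

t = 0.5 gives f = 2.125, positive; keep [0, 0.5]
t = 0.25 gives f = -0.828125, negative; keep [0.25, 0.5]
t = 0.375 gives f = 0.556641, positive; keep [0.25, 0.375]
t = 0.3125 gives f = -0.1594, negative; keep [0.3125, 0.375]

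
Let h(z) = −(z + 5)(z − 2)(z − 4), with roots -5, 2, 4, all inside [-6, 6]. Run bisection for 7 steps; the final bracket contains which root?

z = 0 gives h = -40, negative; keep [-6, 0]
z = -3 gives h = -70, negative; keep [-6, -3]
z = -4.5 gives h = -27.625, negative; keep [-6, -4.5]
z = -5.25 gives h = 16.7656, positive; keep [-5.25, -4.5]
z = -4.875 gives h = -7.627, negative; keep [-5.25, -4.875]
z = -5.0625 gives h = 4.0002, positive; keep [-5.0625, -4.875]
z = -4.96875 gives h = -1.9532, negative; keep [-5.0625, -4.96875]

-5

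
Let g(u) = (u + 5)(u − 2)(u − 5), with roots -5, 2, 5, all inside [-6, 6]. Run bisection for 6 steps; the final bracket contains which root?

-5

midpoint 0: g = 50 > 0 → [-6, 0]
midpoint -3: g = 80 > 0 → [-6, -3]
midpoint -4.5: g = 30.875 > 0 → [-6, -4.5]
midpoint -5.25: g = -18.5781 < 0 → [-5.25, -4.5]
midpoint -4.875: g = 8.4863 > 0 → [-5.25, -4.875]
midpoint -5.0625: g = -4.4417 < 0 → [-5.0625, -4.875]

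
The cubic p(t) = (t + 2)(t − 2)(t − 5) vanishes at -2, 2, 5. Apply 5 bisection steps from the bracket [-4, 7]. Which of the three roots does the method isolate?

m = 1.5, p(m) = 6.125 (+); new bracket [-4, 1.5]
m = -1.25, p(m) = 15.234375 (+); new bracket [-4, -1.25]
m = -2.625, p(m) = -22.041016 (−); new bracket [-2.625, -1.25]
m = -1.9375, p(m) = 1.7073 (+); new bracket [-2.625, -1.9375]
m = -2.28125, p(m) = -8.7674 (−); new bracket [-2.28125, -1.9375]

-2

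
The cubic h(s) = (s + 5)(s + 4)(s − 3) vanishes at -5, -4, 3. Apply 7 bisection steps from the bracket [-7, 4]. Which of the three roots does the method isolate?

3

s = -1.5 gives h = -39.375, negative; keep [-1.5, 4]
s = 1.25 gives h = -57.421875, negative; keep [1.25, 4]
s = 2.625 gives h = -18.943359, negative; keep [2.625, 4]
s = 3.3125 gives h = 18.9954, positive; keep [2.625, 3.3125]
s = 2.96875 gives h = -1.7354, negative; keep [2.96875, 3.3125]
s = 3.140625 gives h = 8.1744, positive; keep [2.96875, 3.140625]
s = 3.0546875 gives h = 3.1075, positive; keep [2.96875, 3.0546875]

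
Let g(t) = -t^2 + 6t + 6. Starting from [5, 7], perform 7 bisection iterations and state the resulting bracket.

midpoint 6: g = 6 > 0 → [6, 7]
midpoint 6.5: g = 2.75 > 0 → [6.5, 7]
midpoint 6.75: g = 0.9375 > 0 → [6.75, 7]
midpoint 6.875: g = -0.0156 < 0 → [6.75, 6.875]
midpoint 6.8125: g = 0.4648 > 0 → [6.8125, 6.875]
midpoint 6.84375: g = 0.2256 > 0 → [6.84375, 6.875]
midpoint 6.859375: g = 0.1052 > 0 → [6.859375, 6.875]

[6.859375, 6.875]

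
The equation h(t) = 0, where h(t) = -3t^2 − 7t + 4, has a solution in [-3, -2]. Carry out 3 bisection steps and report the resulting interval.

[-2.875, -2.75]

t = -2.5 gives h = 2.75, positive; keep [-3, -2.5]
t = -2.75 gives h = 0.5625, positive; keep [-3, -2.75]
t = -2.875 gives h = -0.671875, negative; keep [-2.875, -2.75]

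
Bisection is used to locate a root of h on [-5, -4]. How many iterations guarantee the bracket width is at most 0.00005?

Width after n steps is 1/2^n. Need 2^n ≥ 1/0.00005 = 20000.
2^14 = 16384 < 20000 ≤ 2^15 = 32768, so n = 15.

15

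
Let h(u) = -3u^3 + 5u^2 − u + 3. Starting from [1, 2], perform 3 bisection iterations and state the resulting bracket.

[1.75, 1.875]

m = 1.5, h(m) = 2.625 (+); new bracket [1.5, 2]
m = 1.75, h(m) = 0.484375 (+); new bracket [1.75, 2]
m = 1.875, h(m) = -1.072266 (−); new bracket [1.75, 1.875]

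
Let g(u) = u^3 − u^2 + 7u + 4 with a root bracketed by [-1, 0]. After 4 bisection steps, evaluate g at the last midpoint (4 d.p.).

-0.4319

u = -0.5 gives g = 0.125, positive; keep [-1, -0.5]
u = -0.75 gives g = -2.234375, negative; keep [-0.75, -0.5]
u = -0.625 gives g = -1.009766, negative; keep [-0.625, -0.5]
u = -0.5625 gives g = -0.4319, negative; keep [-0.5625, -0.5]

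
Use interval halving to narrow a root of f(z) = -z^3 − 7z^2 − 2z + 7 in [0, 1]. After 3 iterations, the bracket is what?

[0.75, 0.875]

f(0.5) = 4.125 > 0, so the root lies in [0.5, 1]
f(0.75) = 1.140625 > 0, so the root lies in [0.75, 1]
f(0.875) = -0.779297 < 0, so the root lies in [0.75, 0.875]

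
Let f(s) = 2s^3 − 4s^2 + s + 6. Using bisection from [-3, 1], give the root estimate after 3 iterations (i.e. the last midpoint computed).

-0.5

f(-1) = -1 < 0, so the root lies in [-1, 1]
f(0) = 6 > 0, so the root lies in [-1, 0]
f(-0.5) = 4.25 > 0, so the root lies in [-1, -0.5]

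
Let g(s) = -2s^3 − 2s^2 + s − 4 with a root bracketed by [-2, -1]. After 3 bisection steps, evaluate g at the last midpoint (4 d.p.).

0.2773

m = -1.5, g(m) = -3.25 (−); new bracket [-2, -1.5]
m = -1.75, g(m) = -1.15625 (−); new bracket [-2, -1.75]
m = -1.875, g(m) = 0.277344 (+); new bracket [-1.875, -1.75]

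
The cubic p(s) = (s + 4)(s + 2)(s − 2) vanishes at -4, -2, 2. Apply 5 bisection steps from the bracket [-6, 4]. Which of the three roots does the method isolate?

m = -1, p(m) = -9 (−); new bracket [-1, 4]
m = 1.5, p(m) = -9.625 (−); new bracket [1.5, 4]
m = 2.75, p(m) = 24.046875 (+); new bracket [1.5, 2.75]
m = 2.125, p(m) = 3.1582 (+); new bracket [1.5, 2.125]
m = 1.8125, p(m) = -4.155 (−); new bracket [1.8125, 2.125]

2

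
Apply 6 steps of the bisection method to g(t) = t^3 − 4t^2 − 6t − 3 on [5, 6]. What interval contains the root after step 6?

[5.25, 5.265625]

midpoint 5.5: g = 9.375 > 0 → [5, 5.5]
midpoint 5.25: g = -0.046875 < 0 → [5.25, 5.5]
midpoint 5.375: g = 4.474609 > 0 → [5.25, 5.375]
midpoint 5.3125: g = 2.1672 > 0 → [5.25, 5.3125]
midpoint 5.28125: g = 1.0486 > 0 → [5.25, 5.28125]
midpoint 5.265625: g = 0.498 > 0 → [5.25, 5.265625]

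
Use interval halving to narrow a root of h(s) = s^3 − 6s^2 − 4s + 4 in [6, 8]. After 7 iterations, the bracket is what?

[6.515625, 6.53125]

m = 7, h(m) = 25 (+); new bracket [6, 7]
m = 6.5, h(m) = -0.875 (−); new bracket [6.5, 7]
m = 6.75, h(m) = 11.171875 (+); new bracket [6.5, 6.75]
m = 6.625, h(m) = 4.9316 (+); new bracket [6.5, 6.625]
m = 6.5625, h(m) = 1.9749 (+); new bracket [6.5, 6.5625]
m = 6.53125, h(m) = 0.5367 (+); new bracket [6.5, 6.53125]
m = 6.515625, h(m) = -0.1725 (−); new bracket [6.515625, 6.53125]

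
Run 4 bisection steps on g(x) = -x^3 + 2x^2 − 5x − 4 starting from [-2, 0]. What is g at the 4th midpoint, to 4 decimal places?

0.1504

midpoint -1: g = 4 > 0 → [-1, 0]
midpoint -0.5: g = -0.875 < 0 → [-1, -0.5]
midpoint -0.75: g = 1.296875 > 0 → [-0.75, -0.5]
midpoint -0.625: g = 0.1504 > 0 → [-0.625, -0.5]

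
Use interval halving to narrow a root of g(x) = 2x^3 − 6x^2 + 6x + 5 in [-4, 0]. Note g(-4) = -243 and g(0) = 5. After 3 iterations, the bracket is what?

m = -2, g(m) = -47 (−); new bracket [-2, 0]
m = -1, g(m) = -9 (−); new bracket [-1, 0]
m = -0.5, g(m) = 0.25 (+); new bracket [-1, -0.5]

[-1, -0.5]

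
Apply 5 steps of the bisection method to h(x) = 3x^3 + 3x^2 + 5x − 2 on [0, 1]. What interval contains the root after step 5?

[0.3125, 0.34375]

midpoint 0.5: h = 1.625 > 0 → [0, 0.5]
midpoint 0.25: h = -0.515625 < 0 → [0.25, 0.5]
midpoint 0.375: h = 0.455078 > 0 → [0.25, 0.375]
midpoint 0.3125: h = -0.053 < 0 → [0.3125, 0.375]
midpoint 0.34375: h = 0.1951 > 0 → [0.3125, 0.34375]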